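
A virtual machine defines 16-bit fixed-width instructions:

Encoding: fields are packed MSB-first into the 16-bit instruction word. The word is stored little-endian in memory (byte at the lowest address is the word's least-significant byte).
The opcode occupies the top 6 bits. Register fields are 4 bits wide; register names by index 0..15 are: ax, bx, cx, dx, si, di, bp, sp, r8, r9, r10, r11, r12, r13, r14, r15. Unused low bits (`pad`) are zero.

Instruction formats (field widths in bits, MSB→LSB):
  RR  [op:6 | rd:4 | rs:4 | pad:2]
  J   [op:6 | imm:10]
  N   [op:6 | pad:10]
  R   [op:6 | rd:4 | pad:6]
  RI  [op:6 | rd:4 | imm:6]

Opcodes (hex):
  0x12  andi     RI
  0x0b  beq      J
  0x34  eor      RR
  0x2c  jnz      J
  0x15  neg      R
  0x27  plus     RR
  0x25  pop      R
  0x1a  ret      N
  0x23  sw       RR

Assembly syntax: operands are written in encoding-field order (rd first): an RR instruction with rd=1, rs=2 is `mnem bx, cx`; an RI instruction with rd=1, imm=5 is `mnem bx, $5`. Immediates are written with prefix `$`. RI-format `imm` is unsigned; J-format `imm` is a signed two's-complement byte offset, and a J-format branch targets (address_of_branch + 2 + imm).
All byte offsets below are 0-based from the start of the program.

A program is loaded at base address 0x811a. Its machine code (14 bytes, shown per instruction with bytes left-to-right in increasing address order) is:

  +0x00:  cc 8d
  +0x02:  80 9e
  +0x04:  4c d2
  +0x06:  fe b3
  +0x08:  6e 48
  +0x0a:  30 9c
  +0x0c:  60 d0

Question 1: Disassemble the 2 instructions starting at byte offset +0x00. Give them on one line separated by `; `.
@+00  little-endian(cc 8d) = 0x8dcc
  opcode bits[15:10]=0x23: sw/RR
  [9:6] rd=7 = sp
  [5:2] rs=3 = dx
@+02  little-endian(80 9e) = 0x9e80
  opcode bits[15:10]=0x27: plus/RR
  [9:6] rd=10 = r10
  [5:2] rs=0 = ax

sw sp, dx; plus r10, ax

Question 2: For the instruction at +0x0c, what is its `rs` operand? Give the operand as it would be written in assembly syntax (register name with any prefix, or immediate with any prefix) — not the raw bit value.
r8

+0x0c: 60 d0 ⇒ word 0xd060 (little)
  top 6b → 0x34 → eor [RR]
  rd: (w>>6)&0xf=0x1 → bx
  rs: (w>>2)&0xf=0x8 → r8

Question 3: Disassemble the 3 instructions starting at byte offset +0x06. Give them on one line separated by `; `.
+0x06: fe b3 ⇒ word 0xb3fe (little)
  op=0xb3fe>>10=0x2c ⇒ jnz (J)
  imm: (w>>0)&0x3ff=0x3fe (s10→-2) → $-2
+0x08: 6e 48 ⇒ word 0x486e (little)
  op=0x486e>>10=0x12 ⇒ andi (RI)
  rd: (w>>6)&0xf=0x1 → bx
  imm: (w>>0)&0x3f=0x2e → $46
+0x0a: 30 9c ⇒ word 0x9c30 (little)
  op=0x9c30>>10=0x27 ⇒ plus (RR)
  rd: (w>>6)&0xf=0x0 → ax
  rs: (w>>2)&0xf=0xc → r12

jnz $-2; andi bx, $46; plus ax, r12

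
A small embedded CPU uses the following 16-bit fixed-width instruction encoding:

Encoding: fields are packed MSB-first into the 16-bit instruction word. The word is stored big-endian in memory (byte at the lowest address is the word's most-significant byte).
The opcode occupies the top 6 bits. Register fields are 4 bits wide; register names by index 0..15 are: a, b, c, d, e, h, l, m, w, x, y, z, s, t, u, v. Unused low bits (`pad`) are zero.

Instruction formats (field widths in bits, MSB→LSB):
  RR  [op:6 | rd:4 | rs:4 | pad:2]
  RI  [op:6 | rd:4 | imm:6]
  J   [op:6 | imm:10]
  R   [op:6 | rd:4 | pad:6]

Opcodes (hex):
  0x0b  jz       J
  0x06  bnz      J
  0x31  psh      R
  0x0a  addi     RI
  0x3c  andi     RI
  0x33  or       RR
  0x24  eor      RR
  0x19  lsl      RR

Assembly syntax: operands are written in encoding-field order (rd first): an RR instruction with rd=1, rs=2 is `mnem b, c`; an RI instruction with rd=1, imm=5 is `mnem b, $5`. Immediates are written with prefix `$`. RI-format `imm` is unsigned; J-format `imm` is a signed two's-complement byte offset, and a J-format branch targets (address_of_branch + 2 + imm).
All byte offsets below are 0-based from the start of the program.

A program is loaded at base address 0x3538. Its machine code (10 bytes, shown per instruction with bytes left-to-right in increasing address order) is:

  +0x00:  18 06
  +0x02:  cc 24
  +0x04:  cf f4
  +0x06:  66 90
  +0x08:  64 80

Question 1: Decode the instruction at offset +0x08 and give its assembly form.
+0x08: 64 80 ⇒ word 0x6480 (big)
  opcode bits[15:10]=0x19: lsl/RR
  rd@[9:6]=0x2 ⇒ c
  rs@[5:2]=0x0 ⇒ a

lsl c, a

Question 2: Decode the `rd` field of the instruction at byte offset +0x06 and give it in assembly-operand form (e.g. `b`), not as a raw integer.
+0x06: 66 90 ⇒ word 0x6690 (big)
  opcode bits[15:10]=0x19: lsl/RR
  [9:6] rd=10 = y
  [5:2] rs=4 = e

y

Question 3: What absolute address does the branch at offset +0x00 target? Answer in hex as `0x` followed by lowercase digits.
@+00  big-endian(18 06) = 0x1806
  opcode bits[15:10]=0x6: bnz/J
  [9:0] imm=6 = $6
  target = base 0x3538 + off 0x00 + 2 + imm 6 = 0x3540

0x3540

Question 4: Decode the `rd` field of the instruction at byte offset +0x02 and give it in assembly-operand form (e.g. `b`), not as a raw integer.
a

off 0x02: read cc 24 as big → 0xcc24
  top 6b → 0x33 → or [RR]
  rd: (w>>6)&0xf=0x0 → a
  rs: (w>>2)&0xf=0x9 → x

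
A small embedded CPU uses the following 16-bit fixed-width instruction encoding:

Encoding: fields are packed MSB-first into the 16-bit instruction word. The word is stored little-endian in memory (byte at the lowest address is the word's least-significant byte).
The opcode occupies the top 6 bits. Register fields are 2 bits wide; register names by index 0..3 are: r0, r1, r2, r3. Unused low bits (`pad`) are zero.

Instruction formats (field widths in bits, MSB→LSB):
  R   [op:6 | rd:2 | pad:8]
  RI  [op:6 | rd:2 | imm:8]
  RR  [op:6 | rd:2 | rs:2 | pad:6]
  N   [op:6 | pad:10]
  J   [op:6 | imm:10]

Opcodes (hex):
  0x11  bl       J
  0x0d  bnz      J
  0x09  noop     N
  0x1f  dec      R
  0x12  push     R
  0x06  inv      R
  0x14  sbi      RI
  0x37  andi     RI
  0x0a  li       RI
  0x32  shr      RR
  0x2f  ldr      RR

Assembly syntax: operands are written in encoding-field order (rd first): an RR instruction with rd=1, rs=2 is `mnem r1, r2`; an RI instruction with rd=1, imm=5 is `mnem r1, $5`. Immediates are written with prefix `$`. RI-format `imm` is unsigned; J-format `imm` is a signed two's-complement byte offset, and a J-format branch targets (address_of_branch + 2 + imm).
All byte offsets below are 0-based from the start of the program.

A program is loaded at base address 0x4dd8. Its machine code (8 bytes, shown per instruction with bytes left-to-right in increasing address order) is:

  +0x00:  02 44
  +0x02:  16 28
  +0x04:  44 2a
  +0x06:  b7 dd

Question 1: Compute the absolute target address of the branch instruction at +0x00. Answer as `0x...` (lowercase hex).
0x4ddc

off 0x00: read 02 44 as little → 0x4402
  op=0x4402>>10=0x11 ⇒ bl (J)
  [9:0] imm=2 = $2
  target = base 0x4dd8 + off 0x00 + 2 + imm 2 = 0x4ddc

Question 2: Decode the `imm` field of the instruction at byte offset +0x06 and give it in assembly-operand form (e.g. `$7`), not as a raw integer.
$183

off 0x06: read b7 dd as little → 0xddb7
  opcode bits[15:10]=0x37: andi/RI
  rd@[9:8]=0x1 ⇒ r1
  imm@[7:0]=0xb7 ⇒ $183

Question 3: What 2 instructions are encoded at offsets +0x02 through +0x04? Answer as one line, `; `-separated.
li r0, $22; li r2, $68

+0x02: 16 28 ⇒ word 0x2816 (little)
  top 6b → 0xa → li [RI]
  rd@[9:8]=0x0 ⇒ r0
  imm@[7:0]=0x16 ⇒ $22
+0x04: 44 2a ⇒ word 0x2a44 (little)
  top 6b → 0xa → li [RI]
  rd@[9:8]=0x2 ⇒ r2
  imm@[7:0]=0x44 ⇒ $68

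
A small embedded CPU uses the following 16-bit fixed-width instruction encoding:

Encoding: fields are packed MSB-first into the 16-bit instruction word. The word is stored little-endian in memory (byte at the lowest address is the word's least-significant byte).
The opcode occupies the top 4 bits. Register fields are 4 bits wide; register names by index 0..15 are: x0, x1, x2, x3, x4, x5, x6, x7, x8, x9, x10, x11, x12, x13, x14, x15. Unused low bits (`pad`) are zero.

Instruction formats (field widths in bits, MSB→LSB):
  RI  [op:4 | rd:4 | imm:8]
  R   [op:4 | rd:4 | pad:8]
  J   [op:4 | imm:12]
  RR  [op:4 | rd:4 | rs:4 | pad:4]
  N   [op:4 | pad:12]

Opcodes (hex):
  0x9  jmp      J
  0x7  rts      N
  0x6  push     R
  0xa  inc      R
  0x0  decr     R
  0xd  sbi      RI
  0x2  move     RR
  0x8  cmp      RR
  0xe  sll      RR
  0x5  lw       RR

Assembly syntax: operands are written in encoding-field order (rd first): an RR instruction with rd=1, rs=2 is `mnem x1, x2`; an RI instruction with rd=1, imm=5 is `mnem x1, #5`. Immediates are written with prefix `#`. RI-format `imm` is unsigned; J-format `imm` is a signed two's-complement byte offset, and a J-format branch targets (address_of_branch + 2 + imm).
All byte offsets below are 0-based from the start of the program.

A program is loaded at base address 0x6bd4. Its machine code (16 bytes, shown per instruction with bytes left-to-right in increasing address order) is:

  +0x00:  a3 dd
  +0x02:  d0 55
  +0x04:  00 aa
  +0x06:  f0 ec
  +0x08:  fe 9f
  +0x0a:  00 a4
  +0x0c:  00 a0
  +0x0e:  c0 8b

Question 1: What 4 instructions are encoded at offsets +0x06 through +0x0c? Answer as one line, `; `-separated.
sll x12, x15; jmp #-2; inc x4; inc x0

off 0x06: read f0 ec as little → 0xecf0
  opcode bits[15:12]=0xe: sll/RR
  rd@[11:8]=0xc ⇒ x12
  rs@[7:4]=0xf ⇒ x15
off 0x08: read fe 9f as little → 0x9ffe
  opcode bits[15:12]=0x9: jmp/J
  imm@[11:0]=0xffe (s12→-2) ⇒ #-2
off 0x0a: read 00 a4 as little → 0xa400
  opcode bits[15:12]=0xa: inc/R
  rd@[11:8]=0x4 ⇒ x4
off 0x0c: read 00 a0 as little → 0xa000
  opcode bits[15:12]=0xa: inc/R
  rd@[11:8]=0x0 ⇒ x0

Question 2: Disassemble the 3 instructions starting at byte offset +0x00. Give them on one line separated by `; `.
sbi x13, #163; lw x5, x13; inc x10

[00] a3 dd → 0xdda3
  opcode bits[15:12]=0xd: sbi/RI
  rd: (w>>8)&0xf=0xd → x13
  imm: (w>>0)&0xff=0xa3 → #163
[02] d0 55 → 0x55d0
  opcode bits[15:12]=0x5: lw/RR
  rd: (w>>8)&0xf=0x5 → x5
  rs: (w>>4)&0xf=0xd → x13
[04] 00 aa → 0xaa00
  opcode bits[15:12]=0xa: inc/R
  rd: (w>>8)&0xf=0xa → x10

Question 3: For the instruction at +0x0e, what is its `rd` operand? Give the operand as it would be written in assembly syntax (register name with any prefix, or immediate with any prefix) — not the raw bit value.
@+0e  little-endian(c0 8b) = 0x8bc0
  op=0x8bc0>>12=0x8 ⇒ cmp (RR)
  rd@[11:8]=0xb ⇒ x11
  rs@[7:4]=0xc ⇒ x12

x11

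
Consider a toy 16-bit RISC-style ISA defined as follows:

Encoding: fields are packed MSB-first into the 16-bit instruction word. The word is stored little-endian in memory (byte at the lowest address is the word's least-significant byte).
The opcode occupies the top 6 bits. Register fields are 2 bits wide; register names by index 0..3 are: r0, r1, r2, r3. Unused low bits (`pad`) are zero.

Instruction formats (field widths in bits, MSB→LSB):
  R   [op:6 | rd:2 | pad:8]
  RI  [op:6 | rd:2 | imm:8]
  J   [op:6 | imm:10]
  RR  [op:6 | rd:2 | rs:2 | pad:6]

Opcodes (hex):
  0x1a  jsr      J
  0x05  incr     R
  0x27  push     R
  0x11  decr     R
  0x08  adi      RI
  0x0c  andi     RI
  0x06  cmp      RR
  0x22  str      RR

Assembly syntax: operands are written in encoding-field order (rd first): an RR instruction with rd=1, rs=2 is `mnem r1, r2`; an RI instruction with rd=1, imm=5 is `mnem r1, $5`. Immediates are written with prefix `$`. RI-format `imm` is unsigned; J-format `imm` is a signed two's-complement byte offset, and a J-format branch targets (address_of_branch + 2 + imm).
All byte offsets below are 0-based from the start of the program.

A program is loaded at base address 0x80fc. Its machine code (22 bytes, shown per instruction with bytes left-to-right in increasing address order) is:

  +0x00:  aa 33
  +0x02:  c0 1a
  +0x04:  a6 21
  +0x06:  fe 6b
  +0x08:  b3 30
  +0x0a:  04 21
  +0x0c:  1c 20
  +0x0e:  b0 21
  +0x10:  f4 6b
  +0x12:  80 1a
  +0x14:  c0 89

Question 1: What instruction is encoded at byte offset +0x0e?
[0e] b0 21 → 0x21b0
  top 6b → 0x8 → adi [RI]
  rd: (w>>8)&0x3=0x1 → r1
  imm: (w>>0)&0xff=0xb0 → $176

adi r1, $176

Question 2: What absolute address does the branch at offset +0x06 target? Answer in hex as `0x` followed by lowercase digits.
0x8102

+0x06: fe 6b ⇒ word 0x6bfe (little)
  opcode bits[15:10]=0x1a: jsr/J
  [9:0] imm=1022 (s10→-2) = $-2
  target = base 0x80fc + off 0x06 + 2 + imm -2 = 0x8102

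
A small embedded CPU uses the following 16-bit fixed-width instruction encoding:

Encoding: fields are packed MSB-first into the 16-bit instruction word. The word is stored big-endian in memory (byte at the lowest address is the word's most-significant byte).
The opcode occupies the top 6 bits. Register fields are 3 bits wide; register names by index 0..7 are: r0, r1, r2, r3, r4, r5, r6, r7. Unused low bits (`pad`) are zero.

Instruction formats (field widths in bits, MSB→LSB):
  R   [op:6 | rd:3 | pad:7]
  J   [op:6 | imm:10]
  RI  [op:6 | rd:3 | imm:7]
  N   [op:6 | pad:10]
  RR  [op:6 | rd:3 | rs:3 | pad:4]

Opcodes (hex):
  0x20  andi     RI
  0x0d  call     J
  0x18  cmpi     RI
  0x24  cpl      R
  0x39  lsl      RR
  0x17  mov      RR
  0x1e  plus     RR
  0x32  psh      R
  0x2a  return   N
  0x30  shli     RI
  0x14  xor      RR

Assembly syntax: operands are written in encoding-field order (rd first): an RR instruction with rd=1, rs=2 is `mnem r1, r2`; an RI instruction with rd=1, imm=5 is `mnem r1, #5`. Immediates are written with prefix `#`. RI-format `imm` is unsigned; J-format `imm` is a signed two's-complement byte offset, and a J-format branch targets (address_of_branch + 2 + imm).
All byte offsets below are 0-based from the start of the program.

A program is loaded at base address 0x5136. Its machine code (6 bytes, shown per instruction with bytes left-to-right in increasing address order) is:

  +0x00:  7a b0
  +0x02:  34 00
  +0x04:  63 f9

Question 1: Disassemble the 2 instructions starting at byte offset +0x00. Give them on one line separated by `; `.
@+00  big-endian(7a b0) = 0x7ab0
  top 6b → 0x1e → plus [RR]
  rd: (w>>7)&0x7=0x5 → r5
  rs: (w>>4)&0x7=0x3 → r3
@+02  big-endian(34 00) = 0x3400
  top 6b → 0xd → call [J]
  imm: (w>>0)&0x3ff=0x0 → #0

plus r5, r3; call #0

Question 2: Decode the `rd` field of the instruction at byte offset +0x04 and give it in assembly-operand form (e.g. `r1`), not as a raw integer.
[04] 63 f9 → 0x63f9
  top 6b → 0x18 → cmpi [RI]
  rd: (w>>7)&0x7=0x7 → r7
  imm: (w>>0)&0x7f=0x79 → #121

r7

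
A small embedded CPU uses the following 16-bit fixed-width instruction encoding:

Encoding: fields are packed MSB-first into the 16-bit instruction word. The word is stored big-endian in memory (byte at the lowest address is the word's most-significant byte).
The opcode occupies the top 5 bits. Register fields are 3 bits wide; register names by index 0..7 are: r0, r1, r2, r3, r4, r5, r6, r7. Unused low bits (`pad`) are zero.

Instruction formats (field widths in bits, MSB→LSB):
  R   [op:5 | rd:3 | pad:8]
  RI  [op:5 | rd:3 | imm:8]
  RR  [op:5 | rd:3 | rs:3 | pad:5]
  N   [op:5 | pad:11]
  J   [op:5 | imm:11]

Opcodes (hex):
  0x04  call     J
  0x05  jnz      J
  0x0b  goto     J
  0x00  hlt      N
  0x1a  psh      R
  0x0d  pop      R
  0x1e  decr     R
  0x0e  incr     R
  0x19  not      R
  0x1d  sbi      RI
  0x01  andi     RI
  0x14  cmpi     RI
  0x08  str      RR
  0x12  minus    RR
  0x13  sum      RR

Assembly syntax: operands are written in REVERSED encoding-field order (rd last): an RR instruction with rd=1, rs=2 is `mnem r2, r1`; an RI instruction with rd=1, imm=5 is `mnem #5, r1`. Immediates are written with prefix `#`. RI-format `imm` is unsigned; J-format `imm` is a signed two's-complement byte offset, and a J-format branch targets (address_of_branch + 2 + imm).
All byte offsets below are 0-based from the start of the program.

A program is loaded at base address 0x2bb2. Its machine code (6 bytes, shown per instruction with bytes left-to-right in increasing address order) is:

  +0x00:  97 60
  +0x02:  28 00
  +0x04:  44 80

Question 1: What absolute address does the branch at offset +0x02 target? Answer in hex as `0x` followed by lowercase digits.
0x2bb6

off 0x02: read 28 00 as big → 0x2800
  op=0x2800>>11=0x5 ⇒ jnz (J)
  imm: (w>>0)&0x7ff=0x0 → #0
  target = base 0x2bb2 + off 0x02 + 2 + imm 0 = 0x2bb6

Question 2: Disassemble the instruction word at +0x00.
off 0x00: read 97 60 as big → 0x9760
  op=0x9760>>11=0x12 ⇒ minus (RR)
  rd@[10:8]=0x7 ⇒ r7
  rs@[7:5]=0x3 ⇒ r3

minus r3, r7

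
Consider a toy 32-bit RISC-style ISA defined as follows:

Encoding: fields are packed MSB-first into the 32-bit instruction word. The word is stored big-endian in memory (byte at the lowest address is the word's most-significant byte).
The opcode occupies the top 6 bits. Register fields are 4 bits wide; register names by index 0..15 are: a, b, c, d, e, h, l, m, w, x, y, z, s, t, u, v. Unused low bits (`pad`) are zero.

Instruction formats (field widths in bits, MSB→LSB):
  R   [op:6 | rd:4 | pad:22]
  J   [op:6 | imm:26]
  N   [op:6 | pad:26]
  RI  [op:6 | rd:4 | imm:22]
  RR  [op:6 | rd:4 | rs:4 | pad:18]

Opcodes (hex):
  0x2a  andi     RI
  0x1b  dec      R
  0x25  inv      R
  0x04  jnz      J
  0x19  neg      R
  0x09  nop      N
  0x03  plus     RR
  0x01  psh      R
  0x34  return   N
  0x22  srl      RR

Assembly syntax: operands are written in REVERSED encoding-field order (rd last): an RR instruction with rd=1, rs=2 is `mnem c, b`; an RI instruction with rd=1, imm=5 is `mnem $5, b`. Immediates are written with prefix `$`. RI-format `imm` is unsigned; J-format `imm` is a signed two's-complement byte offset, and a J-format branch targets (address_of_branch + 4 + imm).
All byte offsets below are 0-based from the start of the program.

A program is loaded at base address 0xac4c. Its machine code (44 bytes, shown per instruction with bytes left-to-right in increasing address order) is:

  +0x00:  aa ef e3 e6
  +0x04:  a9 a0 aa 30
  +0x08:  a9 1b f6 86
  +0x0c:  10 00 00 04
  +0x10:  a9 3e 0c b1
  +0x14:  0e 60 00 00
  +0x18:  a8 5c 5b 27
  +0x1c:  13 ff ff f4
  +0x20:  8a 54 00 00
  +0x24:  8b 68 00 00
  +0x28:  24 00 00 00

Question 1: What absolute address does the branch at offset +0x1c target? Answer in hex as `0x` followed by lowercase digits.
@+1c  big-endian(13 ff ff f4) = 0x13fffff4
  top 6b → 0x4 → jnz [J]
  [25:0] imm=67108852 (s26→-12) = $-12
  target = base 0xac4c + off 0x1c + 4 + imm -12 = 0xac60

0xac60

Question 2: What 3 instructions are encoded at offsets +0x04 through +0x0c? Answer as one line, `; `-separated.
+0x04: a9 a0 aa 30 ⇒ word 0xa9a0aa30 (big)
  top 6b → 0x2a → andi [RI]
  rd: (w>>22)&0xf=0x6 → l
  imm: (w>>0)&0x3fffff=0x20aa30 → $2140720
+0x08: a9 1b f6 86 ⇒ word 0xa91bf686 (big)
  top 6b → 0x2a → andi [RI]
  rd: (w>>22)&0xf=0x4 → e
  imm: (w>>0)&0x3fffff=0x1bf686 → $1832582
+0x0c: 10 00 00 04 ⇒ word 0x10000004 (big)
  top 6b → 0x4 → jnz [J]
  imm: (w>>0)&0x3ffffff=0x4 → $4

andi $2140720, l; andi $1832582, e; jnz $4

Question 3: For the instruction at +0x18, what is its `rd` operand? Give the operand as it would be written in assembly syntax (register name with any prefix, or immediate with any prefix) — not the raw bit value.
b

@+18  big-endian(a8 5c 5b 27) = 0xa85c5b27
  op=0xa85c5b27>>26=0x2a ⇒ andi (RI)
  [25:22] rd=1 = b
  [21:0] imm=1858343 = $1858343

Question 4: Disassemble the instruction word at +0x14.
plus w, x

off 0x14: read 0e 60 00 00 as big → 0x0e600000
  opcode bits[31:26]=0x3: plus/RR
  [25:22] rd=9 = x
  [21:18] rs=8 = w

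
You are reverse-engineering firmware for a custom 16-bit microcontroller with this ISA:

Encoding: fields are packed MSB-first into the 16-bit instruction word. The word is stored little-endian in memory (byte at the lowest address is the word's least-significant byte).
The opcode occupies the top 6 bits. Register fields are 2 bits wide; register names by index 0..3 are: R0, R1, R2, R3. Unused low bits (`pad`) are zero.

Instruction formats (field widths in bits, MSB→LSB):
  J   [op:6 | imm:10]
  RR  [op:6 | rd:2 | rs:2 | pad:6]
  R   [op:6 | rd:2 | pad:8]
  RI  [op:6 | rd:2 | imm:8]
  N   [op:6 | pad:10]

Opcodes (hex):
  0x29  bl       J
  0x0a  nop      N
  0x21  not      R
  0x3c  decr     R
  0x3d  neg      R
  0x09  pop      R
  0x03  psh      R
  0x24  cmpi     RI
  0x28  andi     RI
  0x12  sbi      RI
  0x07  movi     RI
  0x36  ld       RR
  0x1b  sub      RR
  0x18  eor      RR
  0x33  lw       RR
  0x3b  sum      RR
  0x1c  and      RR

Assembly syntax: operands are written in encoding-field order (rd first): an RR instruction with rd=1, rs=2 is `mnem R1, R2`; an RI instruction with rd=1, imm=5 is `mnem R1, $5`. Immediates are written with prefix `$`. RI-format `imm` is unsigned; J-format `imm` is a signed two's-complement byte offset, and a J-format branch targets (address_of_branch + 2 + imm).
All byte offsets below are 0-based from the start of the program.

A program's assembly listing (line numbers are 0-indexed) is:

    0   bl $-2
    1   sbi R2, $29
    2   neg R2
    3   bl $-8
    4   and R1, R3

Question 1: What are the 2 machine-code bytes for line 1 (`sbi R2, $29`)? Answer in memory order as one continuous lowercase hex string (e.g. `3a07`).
1. sbi fields op=0x12:6|rd=2:2|imm=29:8 → word 4a1dh → 1d 4a

1d4a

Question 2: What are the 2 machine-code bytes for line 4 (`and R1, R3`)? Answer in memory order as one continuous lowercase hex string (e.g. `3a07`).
4. and fields op=0x1c:6|rd=1:2|rs=3:2|pad=0:6 → word 71c0h → c0 71

c071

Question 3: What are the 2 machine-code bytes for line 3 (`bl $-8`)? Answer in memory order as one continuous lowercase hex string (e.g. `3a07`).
line 3 (bl): pack op=0x29:6|imm=-8:10 = 0xa7f8; little→ f8 a7

f8a7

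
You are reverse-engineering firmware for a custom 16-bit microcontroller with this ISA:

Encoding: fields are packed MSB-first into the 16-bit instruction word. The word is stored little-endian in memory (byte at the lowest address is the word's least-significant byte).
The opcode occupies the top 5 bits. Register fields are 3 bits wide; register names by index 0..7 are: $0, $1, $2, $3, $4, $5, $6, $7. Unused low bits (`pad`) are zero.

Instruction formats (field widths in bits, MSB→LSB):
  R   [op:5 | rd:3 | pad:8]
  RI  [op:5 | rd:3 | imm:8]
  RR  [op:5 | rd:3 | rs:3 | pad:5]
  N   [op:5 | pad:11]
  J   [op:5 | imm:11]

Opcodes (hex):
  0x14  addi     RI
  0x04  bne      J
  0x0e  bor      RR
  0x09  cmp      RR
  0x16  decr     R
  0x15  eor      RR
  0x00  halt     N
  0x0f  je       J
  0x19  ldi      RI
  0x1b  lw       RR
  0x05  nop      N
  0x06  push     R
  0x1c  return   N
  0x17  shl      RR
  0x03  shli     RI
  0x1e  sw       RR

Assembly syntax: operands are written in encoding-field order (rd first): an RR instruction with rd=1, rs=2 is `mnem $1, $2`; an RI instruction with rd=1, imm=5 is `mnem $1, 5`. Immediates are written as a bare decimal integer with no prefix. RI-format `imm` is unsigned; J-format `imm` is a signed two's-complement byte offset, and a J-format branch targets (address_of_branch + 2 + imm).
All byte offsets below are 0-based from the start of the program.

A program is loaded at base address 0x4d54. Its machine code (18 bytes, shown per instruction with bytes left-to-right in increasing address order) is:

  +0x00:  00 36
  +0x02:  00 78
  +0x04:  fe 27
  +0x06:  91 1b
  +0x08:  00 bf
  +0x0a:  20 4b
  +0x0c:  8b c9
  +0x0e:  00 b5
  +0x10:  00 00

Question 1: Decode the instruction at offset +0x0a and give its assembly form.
cmp $3, $1

off 0x0a: read 20 4b as little → 0x4b20
  op=0x4b20>>11=0x9 ⇒ cmp (RR)
  rd: (w>>8)&0x7=0x3 → $3
  rs: (w>>5)&0x7=0x1 → $1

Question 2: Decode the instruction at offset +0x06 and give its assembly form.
shli $3, 145

off 0x06: read 91 1b as little → 0x1b91
  opcode bits[15:11]=0x3: shli/RI
  rd@[10:8]=0x3 ⇒ $3
  imm@[7:0]=0x91 ⇒ 145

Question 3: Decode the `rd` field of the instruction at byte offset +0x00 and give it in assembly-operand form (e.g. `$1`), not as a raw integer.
@+00  little-endian(00 36) = 0x3600
  top 5b → 0x6 → push [R]
  [10:8] rd=6 = $6

$6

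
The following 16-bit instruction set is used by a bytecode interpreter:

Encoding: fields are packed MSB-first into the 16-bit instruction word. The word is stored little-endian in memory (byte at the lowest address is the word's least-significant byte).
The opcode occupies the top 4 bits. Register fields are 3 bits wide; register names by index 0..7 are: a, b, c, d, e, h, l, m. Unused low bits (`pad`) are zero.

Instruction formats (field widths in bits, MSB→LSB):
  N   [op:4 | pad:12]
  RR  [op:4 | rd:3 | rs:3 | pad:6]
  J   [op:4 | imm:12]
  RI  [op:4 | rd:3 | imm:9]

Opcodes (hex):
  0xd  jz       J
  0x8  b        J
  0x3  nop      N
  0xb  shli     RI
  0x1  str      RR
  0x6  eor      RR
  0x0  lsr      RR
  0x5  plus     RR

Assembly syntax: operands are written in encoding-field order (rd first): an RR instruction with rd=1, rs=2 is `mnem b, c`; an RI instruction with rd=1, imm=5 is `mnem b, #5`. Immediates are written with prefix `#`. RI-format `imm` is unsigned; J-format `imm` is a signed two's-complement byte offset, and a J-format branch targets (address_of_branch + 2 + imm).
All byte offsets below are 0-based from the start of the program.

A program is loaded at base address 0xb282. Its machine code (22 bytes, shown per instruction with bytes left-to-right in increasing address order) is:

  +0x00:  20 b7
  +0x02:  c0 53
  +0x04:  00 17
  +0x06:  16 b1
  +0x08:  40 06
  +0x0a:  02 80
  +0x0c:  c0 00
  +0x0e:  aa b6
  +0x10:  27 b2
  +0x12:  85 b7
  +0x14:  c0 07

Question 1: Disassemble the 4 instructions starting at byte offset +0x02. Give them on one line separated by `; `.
@+02  little-endian(c0 53) = 0x53c0
  top 4b → 0x5 → plus [RR]
  [11:9] rd=1 = b
  [8:6] rs=7 = m
@+04  little-endian(00 17) = 0x1700
  top 4b → 0x1 → str [RR]
  [11:9] rd=3 = d
  [8:6] rs=4 = e
@+06  little-endian(16 b1) = 0xb116
  top 4b → 0xb → shli [RI]
  [11:9] rd=0 = a
  [8:0] imm=278 = #278
@+08  little-endian(40 06) = 0x0640
  top 4b → 0x0 → lsr [RR]
  [11:9] rd=3 = d
  [8:6] rs=1 = b

plus b, m; str d, e; shli a, #278; lsr d, b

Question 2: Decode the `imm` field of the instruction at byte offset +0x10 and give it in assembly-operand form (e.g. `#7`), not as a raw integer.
#39

[10] 27 b2 → 0xb227
  opcode bits[15:12]=0xb: shli/RI
  [11:9] rd=1 = b
  [8:0] imm=39 = #39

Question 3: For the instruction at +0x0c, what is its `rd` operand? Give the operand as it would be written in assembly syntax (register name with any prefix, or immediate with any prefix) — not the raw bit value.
a

[0c] c0 00 → 0x00c0
  op=0x00c0>>12=0x0 ⇒ lsr (RR)
  [11:9] rd=0 = a
  [8:6] rs=3 = d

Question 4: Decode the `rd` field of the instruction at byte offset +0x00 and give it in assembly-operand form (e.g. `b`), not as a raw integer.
@+00  little-endian(20 b7) = 0xb720
  opcode bits[15:12]=0xb: shli/RI
  [11:9] rd=3 = d
  [8:0] imm=288 = #288

d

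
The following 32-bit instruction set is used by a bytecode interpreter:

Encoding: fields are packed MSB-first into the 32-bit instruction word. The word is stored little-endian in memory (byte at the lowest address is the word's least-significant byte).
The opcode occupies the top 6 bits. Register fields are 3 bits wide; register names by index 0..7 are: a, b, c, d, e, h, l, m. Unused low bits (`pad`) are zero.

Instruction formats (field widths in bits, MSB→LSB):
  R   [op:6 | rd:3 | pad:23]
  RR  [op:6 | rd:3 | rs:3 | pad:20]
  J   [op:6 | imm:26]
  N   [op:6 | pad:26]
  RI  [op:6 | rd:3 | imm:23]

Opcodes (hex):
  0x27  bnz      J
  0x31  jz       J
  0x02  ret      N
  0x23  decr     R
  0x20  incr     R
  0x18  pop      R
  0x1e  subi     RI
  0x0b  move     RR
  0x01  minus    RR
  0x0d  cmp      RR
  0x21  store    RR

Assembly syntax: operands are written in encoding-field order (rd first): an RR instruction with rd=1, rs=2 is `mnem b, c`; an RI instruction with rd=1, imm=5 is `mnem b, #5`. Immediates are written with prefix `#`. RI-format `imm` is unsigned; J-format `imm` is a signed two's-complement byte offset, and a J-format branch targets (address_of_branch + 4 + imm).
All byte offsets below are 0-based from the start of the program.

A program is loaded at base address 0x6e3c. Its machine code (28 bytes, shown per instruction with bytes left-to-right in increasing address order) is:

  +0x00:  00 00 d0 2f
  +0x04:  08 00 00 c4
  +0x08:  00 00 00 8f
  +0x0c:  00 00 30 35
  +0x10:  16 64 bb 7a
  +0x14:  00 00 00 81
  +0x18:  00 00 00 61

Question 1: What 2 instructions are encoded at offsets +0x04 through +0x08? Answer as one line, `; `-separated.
jz #8; decr l

+0x04: 08 00 00 c4 ⇒ word 0xc4000008 (little)
  top 6b → 0x31 → jz [J]
  imm@[25:0]=0x8 ⇒ #8
+0x08: 00 00 00 8f ⇒ word 0x8f000000 (little)
  top 6b → 0x23 → decr [R]
  rd@[25:23]=0x6 ⇒ l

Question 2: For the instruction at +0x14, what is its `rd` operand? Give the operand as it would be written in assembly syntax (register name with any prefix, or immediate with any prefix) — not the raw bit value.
c

+0x14: 00 00 00 81 ⇒ word 0x81000000 (little)
  top 6b → 0x20 → incr [R]
  [25:23] rd=2 = c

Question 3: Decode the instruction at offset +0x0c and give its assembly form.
cmp c, d

off 0x0c: read 00 00 30 35 as little → 0x35300000
  opcode bits[31:26]=0xd: cmp/RR
  rd: (w>>23)&0x7=0x2 → c
  rs: (w>>20)&0x7=0x3 → d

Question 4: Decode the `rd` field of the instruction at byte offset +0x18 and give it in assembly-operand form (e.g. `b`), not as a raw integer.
c

[18] 00 00 00 61 → 0x61000000
  top 6b → 0x18 → pop [R]
  rd: (w>>23)&0x7=0x2 → c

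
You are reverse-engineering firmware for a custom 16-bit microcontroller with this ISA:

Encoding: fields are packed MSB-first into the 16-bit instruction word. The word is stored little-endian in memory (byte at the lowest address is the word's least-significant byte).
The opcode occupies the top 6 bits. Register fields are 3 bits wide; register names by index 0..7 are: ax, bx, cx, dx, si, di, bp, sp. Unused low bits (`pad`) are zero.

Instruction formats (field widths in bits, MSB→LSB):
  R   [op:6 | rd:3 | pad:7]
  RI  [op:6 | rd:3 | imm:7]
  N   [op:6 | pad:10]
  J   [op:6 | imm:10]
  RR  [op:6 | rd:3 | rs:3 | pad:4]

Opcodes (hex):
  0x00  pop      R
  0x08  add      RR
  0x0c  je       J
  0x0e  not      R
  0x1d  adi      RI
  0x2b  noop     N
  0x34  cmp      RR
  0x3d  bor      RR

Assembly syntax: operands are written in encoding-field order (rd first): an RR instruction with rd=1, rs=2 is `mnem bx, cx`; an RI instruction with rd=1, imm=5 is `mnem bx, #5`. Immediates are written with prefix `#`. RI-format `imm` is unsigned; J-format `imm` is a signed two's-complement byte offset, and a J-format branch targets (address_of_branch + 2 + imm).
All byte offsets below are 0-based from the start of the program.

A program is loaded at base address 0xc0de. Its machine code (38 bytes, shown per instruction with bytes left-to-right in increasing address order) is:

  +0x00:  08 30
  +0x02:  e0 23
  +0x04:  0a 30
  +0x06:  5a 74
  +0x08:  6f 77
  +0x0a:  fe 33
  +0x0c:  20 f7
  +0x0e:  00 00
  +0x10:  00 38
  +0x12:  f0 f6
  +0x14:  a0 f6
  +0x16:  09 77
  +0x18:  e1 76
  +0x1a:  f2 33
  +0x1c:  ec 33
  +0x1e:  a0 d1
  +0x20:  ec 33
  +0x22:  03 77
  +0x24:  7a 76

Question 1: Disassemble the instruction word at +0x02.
add sp, bp

[02] e0 23 → 0x23e0
  opcode bits[15:10]=0x8: add/RR
  [9:7] rd=7 = sp
  [6:4] rs=6 = bp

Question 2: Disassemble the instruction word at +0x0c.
bor bp, cx

@+0c  little-endian(20 f7) = 0xf720
  op=0xf720>>10=0x3d ⇒ bor (RR)
  rd: (w>>7)&0x7=0x6 → bp
  rs: (w>>4)&0x7=0x2 → cx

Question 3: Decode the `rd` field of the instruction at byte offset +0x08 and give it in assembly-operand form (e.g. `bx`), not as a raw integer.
[08] 6f 77 → 0x776f
  op=0x776f>>10=0x1d ⇒ adi (RI)
  [9:7] rd=6 = bp
  [6:0] imm=111 = #111

bp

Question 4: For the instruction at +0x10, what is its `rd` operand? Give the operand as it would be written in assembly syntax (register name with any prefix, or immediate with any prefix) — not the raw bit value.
@+10  little-endian(00 38) = 0x3800
  op=0x3800>>10=0xe ⇒ not (R)
  [9:7] rd=0 = ax

ax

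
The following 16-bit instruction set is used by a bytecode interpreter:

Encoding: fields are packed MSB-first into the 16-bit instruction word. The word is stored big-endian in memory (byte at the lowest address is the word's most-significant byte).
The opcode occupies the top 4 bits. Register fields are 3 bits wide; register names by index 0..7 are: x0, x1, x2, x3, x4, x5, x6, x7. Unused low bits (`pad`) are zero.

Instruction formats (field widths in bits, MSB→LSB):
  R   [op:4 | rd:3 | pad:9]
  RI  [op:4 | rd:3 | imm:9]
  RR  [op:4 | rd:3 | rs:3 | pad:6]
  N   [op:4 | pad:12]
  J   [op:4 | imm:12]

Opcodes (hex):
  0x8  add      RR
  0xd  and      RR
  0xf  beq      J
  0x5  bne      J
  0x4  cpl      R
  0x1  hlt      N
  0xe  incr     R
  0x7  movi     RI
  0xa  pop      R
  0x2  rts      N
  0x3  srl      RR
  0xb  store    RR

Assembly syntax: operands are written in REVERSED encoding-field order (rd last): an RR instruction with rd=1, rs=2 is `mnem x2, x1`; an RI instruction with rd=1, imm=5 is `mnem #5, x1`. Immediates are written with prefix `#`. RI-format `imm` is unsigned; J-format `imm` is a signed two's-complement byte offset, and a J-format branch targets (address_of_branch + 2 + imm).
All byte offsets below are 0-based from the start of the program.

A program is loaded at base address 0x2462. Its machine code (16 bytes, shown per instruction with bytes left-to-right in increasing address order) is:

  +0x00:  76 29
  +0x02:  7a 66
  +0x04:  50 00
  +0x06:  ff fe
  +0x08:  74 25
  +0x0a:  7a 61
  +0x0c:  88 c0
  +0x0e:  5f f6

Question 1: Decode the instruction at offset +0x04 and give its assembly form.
+0x04: 50 00 ⇒ word 0x5000 (big)
  op=0x5000>>12=0x5 ⇒ bne (J)
  [11:0] imm=0 = #0

bne #0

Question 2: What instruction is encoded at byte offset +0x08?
movi #37, x2

+0x08: 74 25 ⇒ word 0x7425 (big)
  opcode bits[15:12]=0x7: movi/RI
  rd: (w>>9)&0x7=0x2 → x2
  imm: (w>>0)&0x1ff=0x25 → #37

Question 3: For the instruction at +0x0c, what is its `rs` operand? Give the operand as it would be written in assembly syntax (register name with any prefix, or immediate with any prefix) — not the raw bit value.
x3

+0x0c: 88 c0 ⇒ word 0x88c0 (big)
  top 4b → 0x8 → add [RR]
  rd@[11:9]=0x4 ⇒ x4
  rs@[8:6]=0x3 ⇒ x3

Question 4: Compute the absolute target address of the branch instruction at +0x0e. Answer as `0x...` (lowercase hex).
0x2468

off 0x0e: read 5f f6 as big → 0x5ff6
  op=0x5ff6>>12=0x5 ⇒ bne (J)
  imm@[11:0]=0xff6 (s12→-10) ⇒ #-10
  target = base 0x2462 + off 0x0e + 2 + imm -10 = 0x2468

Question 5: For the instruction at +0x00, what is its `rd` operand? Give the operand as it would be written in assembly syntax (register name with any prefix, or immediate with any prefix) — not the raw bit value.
x3

off 0x00: read 76 29 as big → 0x7629
  op=0x7629>>12=0x7 ⇒ movi (RI)
  rd: (w>>9)&0x7=0x3 → x3
  imm: (w>>0)&0x1ff=0x29 → #41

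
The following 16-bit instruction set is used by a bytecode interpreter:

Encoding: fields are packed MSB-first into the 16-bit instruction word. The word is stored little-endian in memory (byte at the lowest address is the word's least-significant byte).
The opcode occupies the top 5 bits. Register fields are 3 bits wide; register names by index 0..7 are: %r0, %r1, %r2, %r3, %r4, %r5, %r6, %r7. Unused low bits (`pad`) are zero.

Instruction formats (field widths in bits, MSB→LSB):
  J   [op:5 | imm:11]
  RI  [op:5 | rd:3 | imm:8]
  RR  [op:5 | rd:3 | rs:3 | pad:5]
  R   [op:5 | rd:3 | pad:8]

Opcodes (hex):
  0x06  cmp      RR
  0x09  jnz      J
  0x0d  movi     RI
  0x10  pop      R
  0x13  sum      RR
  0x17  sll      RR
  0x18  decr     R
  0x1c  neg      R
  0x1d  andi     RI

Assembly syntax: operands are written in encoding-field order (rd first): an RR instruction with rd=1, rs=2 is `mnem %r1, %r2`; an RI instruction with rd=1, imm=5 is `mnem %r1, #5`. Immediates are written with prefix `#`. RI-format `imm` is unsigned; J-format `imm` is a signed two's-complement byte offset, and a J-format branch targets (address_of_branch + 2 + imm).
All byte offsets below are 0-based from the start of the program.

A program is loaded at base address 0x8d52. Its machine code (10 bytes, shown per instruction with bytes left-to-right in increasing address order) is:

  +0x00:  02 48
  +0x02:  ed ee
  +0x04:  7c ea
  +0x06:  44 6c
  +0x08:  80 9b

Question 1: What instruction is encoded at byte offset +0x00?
+0x00: 02 48 ⇒ word 0x4802 (little)
  opcode bits[15:11]=0x9: jnz/J
  imm: (w>>0)&0x7ff=0x2 → #2

jnz #2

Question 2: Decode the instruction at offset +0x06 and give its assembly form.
@+06  little-endian(44 6c) = 0x6c44
  top 5b → 0xd → movi [RI]
  [10:8] rd=4 = %r4
  [7:0] imm=68 = #68

movi %r4, #68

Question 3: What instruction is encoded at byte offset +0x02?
+0x02: ed ee ⇒ word 0xeeed (little)
  op=0xeeed>>11=0x1d ⇒ andi (RI)
  [10:8] rd=6 = %r6
  [7:0] imm=237 = #237

andi %r6, #237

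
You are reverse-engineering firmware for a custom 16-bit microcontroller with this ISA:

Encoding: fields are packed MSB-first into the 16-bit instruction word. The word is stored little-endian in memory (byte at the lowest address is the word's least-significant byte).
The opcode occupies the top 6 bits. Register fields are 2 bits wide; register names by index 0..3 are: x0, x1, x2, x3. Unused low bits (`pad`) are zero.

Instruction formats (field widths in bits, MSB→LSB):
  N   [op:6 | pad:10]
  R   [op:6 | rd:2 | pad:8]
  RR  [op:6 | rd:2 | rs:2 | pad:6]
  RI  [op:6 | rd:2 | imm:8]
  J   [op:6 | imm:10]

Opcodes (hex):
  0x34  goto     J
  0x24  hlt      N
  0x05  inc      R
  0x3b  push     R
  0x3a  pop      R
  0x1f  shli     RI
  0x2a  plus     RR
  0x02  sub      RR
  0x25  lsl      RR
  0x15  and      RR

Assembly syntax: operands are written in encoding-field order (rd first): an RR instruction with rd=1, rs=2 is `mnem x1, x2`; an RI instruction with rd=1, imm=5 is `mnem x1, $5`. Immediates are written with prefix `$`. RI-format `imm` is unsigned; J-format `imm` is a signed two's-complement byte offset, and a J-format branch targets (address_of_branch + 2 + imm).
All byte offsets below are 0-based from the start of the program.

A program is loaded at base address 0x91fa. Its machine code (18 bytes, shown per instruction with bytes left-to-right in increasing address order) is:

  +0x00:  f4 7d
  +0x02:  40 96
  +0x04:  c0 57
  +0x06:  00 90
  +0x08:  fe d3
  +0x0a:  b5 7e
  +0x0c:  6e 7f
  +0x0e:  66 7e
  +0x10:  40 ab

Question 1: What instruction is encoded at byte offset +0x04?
+0x04: c0 57 ⇒ word 0x57c0 (little)
  opcode bits[15:10]=0x15: and/RR
  rd: (w>>8)&0x3=0x3 → x3
  rs: (w>>6)&0x3=0x3 → x3

and x3, x3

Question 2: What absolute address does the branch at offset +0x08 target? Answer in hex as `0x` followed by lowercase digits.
+0x08: fe d3 ⇒ word 0xd3fe (little)
  op=0xd3fe>>10=0x34 ⇒ goto (J)
  imm: (w>>0)&0x3ff=0x3fe (s10→-2) → $-2
  target = base 0x91fa + off 0x08 + 2 + imm -2 = 0x9202

0x9202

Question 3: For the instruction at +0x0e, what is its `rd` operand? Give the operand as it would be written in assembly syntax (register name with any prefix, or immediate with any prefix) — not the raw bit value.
x2

[0e] 66 7e → 0x7e66
  top 6b → 0x1f → shli [RI]
  rd@[9:8]=0x2 ⇒ x2
  imm@[7:0]=0x66 ⇒ $102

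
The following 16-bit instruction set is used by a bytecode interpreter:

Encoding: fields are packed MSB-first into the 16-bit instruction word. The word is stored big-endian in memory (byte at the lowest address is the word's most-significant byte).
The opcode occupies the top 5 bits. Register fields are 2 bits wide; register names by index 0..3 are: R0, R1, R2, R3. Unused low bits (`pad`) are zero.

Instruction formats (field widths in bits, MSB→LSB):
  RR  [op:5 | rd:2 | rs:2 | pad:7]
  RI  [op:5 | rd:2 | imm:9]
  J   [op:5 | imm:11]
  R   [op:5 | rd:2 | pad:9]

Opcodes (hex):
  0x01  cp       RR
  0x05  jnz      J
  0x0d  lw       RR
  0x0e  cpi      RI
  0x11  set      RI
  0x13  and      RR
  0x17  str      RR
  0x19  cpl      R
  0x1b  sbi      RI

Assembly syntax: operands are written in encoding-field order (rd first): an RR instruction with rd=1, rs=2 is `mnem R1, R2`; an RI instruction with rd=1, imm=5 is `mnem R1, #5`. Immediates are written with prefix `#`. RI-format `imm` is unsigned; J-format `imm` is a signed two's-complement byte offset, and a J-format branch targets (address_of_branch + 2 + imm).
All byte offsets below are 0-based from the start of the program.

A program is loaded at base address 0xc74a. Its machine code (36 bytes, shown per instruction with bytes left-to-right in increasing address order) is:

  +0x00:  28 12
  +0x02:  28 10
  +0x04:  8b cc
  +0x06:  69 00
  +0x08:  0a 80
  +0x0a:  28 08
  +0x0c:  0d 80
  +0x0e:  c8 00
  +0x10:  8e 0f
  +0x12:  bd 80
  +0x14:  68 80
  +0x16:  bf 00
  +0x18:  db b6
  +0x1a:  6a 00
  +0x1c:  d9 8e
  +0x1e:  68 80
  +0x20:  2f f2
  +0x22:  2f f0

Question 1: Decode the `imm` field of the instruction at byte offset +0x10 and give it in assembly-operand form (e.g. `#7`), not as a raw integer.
#15

off 0x10: read 8e 0f as big → 0x8e0f
  op=0x8e0f>>11=0x11 ⇒ set (RI)
  rd@[10:9]=0x3 ⇒ R3
  imm@[8:0]=0xf ⇒ #15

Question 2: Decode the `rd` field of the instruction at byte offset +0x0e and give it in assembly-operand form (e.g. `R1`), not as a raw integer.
R0

[0e] c8 00 → 0xc800
  top 5b → 0x19 → cpl [R]
  rd: (w>>9)&0x3=0x0 → R0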